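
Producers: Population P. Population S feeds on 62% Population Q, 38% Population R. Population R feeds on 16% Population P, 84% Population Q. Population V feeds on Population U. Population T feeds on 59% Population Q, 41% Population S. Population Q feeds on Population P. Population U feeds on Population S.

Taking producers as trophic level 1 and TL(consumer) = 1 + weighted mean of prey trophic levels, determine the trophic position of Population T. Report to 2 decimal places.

3.54

Population Q: 1 + 1 = 2
Population R: 1 + (0.16×1 + 0.84×2) = 2.84
Population S: 1 + (0.62×2 + 0.38×2.84) = 3.3192
Population T: 1 + (0.59×2 + 0.41×3.3192) = 3.540872
Population U: 1 + 3.3192 = 4.3192
Population V: 1 + 4.3192 = 5.3192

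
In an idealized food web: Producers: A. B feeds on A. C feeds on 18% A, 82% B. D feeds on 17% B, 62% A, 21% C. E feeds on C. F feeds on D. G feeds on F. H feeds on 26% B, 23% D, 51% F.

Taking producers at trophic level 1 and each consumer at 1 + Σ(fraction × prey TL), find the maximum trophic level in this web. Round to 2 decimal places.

B: 1 + 1 = 2
C: 1 + (0.18×1 + 0.82×2) = 2.82
D: 1 + (0.17×2 + 0.62×1 + 0.21×2.82) = 2.5522
E: 1 + 2.82 = 3.82
F: 1 + 2.5522 = 3.5522
G: 1 + 3.5522 = 4.5522
H: 1 + (0.26×2 + 0.23×2.5522 + 0.51×3.5522) = 3.918628

4.55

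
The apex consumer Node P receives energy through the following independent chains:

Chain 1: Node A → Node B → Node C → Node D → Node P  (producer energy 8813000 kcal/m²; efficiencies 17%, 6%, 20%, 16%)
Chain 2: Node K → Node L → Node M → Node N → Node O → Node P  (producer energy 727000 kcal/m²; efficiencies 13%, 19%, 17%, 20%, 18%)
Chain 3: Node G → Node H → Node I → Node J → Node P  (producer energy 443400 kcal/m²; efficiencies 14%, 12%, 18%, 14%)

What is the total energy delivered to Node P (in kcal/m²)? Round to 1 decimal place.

3174.2 kcal/m²

Chain 1: 8813000 × 0.17 × 0.06 × 0.2 × 0.16 = 2876.5632 kcal/m²
Chain 2: 727000 × 0.13 × 0.19 × 0.17 × 0.2 × 0.18 = 109.896228 kcal/m²
Chain 3: 443400 × 0.14 × 0.12 × 0.18 × 0.14 = 187.717824 kcal/m²
Total at Node P: 2876.5632 + 109.896228 + 187.717824 = 3174.177252 kcal/m²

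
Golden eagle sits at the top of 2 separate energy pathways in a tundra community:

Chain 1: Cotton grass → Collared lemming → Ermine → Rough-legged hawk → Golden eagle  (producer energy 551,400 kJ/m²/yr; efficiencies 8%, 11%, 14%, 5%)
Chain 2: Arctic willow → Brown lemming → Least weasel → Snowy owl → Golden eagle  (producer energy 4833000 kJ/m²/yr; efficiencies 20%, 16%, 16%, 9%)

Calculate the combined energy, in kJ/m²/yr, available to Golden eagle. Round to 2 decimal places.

Chain 1: 551400 × 0.08 × 0.11 × 0.14 × 0.05 = 33.96624 kJ/m²/yr
Chain 2: 4833000 × 0.2 × 0.16 × 0.16 × 0.09 = 2227.0464 kJ/m²/yr
Total at Golden eagle: 33.96624 + 2227.0464 = 2261.01264 kJ/m²/yr

2261.01 kJ/m²/yr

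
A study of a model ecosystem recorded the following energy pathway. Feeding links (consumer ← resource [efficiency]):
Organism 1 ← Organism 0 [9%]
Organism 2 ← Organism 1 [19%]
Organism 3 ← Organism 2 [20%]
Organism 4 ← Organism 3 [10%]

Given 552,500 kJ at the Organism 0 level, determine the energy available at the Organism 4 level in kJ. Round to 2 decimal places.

188.96 kJ

Organism 1: 552500 × 0.09 = 49725 kJ
Organism 2: 49725 × 0.19 = 9447.75 kJ
Organism 3: 9447.75 × 0.2 = 1889.55 kJ
Organism 4: 1889.55 × 0.1 = 188.955 kJ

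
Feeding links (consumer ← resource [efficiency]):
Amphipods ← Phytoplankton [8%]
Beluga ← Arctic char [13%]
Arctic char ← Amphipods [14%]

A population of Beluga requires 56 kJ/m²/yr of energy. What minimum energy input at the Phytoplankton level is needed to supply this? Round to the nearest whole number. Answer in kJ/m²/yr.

Cumulative transfer efficiency: 0.08 × 0.14 × 0.13 = 0.001456
Phytoplankton energy = 56 / 0.001456 = 38462 kJ/m²/yr

38462 kJ/m²/yr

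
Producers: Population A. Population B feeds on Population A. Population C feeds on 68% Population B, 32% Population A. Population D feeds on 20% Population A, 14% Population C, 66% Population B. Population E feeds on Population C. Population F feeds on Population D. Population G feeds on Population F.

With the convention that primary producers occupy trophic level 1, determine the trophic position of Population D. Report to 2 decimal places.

Population B: 1 + 1 = 2
Population C: 1 + (0.68×2 + 0.32×1) = 2.68
Population D: 1 + (0.2×1 + 0.14×2.68 + 0.66×2) = 2.8952
Population E: 1 + 2.68 = 3.68
Population F: 1 + 2.8952 = 3.8952
Population G: 1 + 3.8952 = 4.8952

2.90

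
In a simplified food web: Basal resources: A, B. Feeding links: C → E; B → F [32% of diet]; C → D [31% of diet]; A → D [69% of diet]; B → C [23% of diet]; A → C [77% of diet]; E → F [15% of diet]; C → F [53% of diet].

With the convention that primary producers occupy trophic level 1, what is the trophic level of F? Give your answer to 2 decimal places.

C: 1 + (0.23×1 + 0.77×1) = 2
D: 1 + (0.31×2 + 0.69×1) = 2.31
E: 1 + 2 = 3
F: 1 + (0.32×1 + 0.53×2 + 0.15×3) = 2.83

2.83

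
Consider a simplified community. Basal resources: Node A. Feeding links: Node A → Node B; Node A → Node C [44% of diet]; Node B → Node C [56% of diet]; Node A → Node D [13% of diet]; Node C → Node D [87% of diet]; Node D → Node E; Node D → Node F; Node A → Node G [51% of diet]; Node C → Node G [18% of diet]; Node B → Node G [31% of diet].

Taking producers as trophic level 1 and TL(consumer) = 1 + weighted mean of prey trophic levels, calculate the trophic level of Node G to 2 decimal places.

Node B: 1 + 1 = 2
Node C: 1 + (0.44×1 + 0.56×2) = 2.56
Node D: 1 + (0.13×1 + 0.87×2.56) = 3.3572
Node E: 1 + 3.3572 = 4.3572
Node F: 1 + 3.3572 = 4.3572
Node G: 1 + (0.51×1 + 0.18×2.56 + 0.31×2) = 2.5908

2.59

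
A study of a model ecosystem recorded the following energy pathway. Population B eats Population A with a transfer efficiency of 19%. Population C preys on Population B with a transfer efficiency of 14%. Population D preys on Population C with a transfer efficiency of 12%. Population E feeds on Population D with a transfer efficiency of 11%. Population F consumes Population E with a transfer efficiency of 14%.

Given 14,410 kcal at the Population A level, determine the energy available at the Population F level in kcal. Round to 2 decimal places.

Population B: 14410 × 0.19 = 2737.9 kcal
Population C: 2737.9 × 0.14 = 383.306 kcal
Population D: 383.306 × 0.12 = 45.99672 kcal
Population E: 45.99672 × 0.11 = 5.0596392 kcal
Population F: 5.0596392 × 0.14 = 0.708349488 kcal

0.71 kcal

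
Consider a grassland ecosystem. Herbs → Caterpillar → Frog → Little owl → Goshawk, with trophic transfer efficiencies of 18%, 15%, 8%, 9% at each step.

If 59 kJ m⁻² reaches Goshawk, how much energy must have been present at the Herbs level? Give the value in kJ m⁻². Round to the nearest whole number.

Cumulative transfer efficiency: 0.18 × 0.15 × 0.08 × 0.09 = 0.0001944
Herbs energy = 59 / 0.0001944 = 303498 kJ m⁻²

303498 kJ m⁻²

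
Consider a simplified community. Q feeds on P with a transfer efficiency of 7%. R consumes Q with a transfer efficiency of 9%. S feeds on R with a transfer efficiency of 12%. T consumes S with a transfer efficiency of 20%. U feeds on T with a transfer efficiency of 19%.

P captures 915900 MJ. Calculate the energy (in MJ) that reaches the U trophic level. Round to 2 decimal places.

26.31 MJ

Q: 915900 × 0.07 = 64113 MJ
R: 64113 × 0.09 = 5770.17 MJ
S: 5770.17 × 0.12 = 692.4204 MJ
T: 692.4204 × 0.2 = 138.48408 MJ
U: 138.48408 × 0.19 = 26.3119752 MJ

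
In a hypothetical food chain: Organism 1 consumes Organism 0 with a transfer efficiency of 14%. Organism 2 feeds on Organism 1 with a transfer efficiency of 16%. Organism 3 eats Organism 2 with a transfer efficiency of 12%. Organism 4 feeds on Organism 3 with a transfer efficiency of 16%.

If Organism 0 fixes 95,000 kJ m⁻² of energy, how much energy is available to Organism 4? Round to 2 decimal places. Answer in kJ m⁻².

Organism 1: 95000 × 0.14 = 13300 kJ m⁻²
Organism 2: 13300 × 0.16 = 2128 kJ m⁻²
Organism 3: 2128 × 0.12 = 255.36 kJ m⁻²
Organism 4: 255.36 × 0.16 = 40.8576 kJ m⁻²

40.86 kJ m⁻²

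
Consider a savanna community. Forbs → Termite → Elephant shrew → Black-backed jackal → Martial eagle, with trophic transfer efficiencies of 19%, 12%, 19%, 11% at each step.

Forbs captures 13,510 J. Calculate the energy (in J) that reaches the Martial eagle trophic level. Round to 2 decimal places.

Termite: 13510 × 0.19 = 2566.9 J
Elephant shrew: 2566.9 × 0.12 = 308.028 J
Black-backed jackal: 308.028 × 0.19 = 58.52532 J
Martial eagle: 58.52532 × 0.11 = 6.4377852 J

6.44 J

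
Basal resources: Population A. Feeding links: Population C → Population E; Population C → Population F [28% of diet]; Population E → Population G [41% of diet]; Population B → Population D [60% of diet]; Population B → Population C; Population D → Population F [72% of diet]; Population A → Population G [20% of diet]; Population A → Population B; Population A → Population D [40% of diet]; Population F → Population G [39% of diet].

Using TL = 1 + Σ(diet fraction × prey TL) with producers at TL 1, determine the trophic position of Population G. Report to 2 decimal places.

Population B: 1 + 1 = 2
Population C: 1 + 2 = 3
Population D: 1 + (0.4×1 + 0.6×2) = 2.6
Population E: 1 + 3 = 4
Population F: 1 + (0.72×2.6 + 0.28×3) = 3.712
Population G: 1 + (0.2×1 + 0.39×3.712 + 0.41×4) = 4.28768

4.29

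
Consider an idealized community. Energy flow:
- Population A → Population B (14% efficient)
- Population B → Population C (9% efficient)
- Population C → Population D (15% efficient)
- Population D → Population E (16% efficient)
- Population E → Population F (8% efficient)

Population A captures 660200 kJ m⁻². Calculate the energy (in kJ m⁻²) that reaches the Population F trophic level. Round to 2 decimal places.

Population B: 660200 × 0.14 = 92428 kJ m⁻²
Population C: 92428 × 0.09 = 8318.52 kJ m⁻²
Population D: 8318.52 × 0.15 = 1247.778 kJ m⁻²
Population E: 1247.778 × 0.16 = 199.64448 kJ m⁻²
Population F: 199.64448 × 0.08 = 15.9715584 kJ m⁻²

15.97 kJ m⁻²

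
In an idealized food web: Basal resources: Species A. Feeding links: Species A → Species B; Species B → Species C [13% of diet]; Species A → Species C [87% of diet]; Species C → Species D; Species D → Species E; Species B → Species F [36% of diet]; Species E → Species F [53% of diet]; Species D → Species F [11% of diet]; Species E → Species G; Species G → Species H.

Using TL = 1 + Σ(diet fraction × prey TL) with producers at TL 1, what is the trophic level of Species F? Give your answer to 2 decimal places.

4.25

Species B: 1 + 1 = 2
Species C: 1 + (0.13×2 + 0.87×1) = 2.13
Species D: 1 + 2.13 = 3.13
Species E: 1 + 3.13 = 4.13
Species F: 1 + (0.36×2 + 0.53×4.13 + 0.11×3.13) = 4.2532
Species G: 1 + 4.13 = 5.13
Species H: 1 + 5.13 = 6.13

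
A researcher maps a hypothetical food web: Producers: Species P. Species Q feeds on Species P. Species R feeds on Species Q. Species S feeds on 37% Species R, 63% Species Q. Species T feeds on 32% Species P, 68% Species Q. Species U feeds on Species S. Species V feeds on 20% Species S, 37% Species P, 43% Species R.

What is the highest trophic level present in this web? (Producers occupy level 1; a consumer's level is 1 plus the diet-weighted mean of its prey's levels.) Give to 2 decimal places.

4.37

Species Q: 1 + 1 = 2
Species R: 1 + 2 = 3
Species S: 1 + (0.37×3 + 0.63×2) = 3.37
Species T: 1 + (0.32×1 + 0.68×2) = 2.68
Species U: 1 + 3.37 = 4.37
Species V: 1 + (0.2×3.37 + 0.37×1 + 0.43×3) = 3.334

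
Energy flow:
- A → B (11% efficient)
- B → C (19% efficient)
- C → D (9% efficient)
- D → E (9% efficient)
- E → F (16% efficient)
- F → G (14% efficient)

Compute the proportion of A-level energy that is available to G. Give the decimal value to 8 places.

Product of link efficiencies: 0.11 × 0.19 × 0.09 × 0.09 × 0.16 × 0.14 = 0.000003792096

0.00000379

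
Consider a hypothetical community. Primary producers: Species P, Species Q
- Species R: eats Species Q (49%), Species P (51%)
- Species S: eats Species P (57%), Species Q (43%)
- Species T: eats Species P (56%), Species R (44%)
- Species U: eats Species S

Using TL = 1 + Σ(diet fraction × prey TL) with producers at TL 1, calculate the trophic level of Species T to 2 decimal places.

2.44

Species R: 1 + (0.49×1 + 0.51×1) = 2
Species S: 1 + (0.57×1 + 0.43×1) = 2
Species T: 1 + (0.56×1 + 0.44×2) = 2.44
Species U: 1 + 2 = 3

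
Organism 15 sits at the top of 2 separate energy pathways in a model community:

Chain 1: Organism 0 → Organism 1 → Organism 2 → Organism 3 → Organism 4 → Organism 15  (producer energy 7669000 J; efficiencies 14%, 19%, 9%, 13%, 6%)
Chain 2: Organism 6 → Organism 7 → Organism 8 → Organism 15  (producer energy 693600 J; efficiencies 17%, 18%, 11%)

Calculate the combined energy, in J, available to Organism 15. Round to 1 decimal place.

2477.9 J

Chain 1: 7669000 × 0.14 × 0.19 × 0.09 × 0.13 × 0.06 = 143.2047708 J
Chain 2: 693600 × 0.17 × 0.18 × 0.11 = 2334.6576 J
Total at Organism 15: 143.2047708 + 2334.6576 = 2477.8623708 J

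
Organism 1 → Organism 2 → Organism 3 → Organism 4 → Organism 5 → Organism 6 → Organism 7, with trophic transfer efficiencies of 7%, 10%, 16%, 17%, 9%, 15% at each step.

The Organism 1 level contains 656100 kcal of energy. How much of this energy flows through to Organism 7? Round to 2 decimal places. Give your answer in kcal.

Organism 2: 656100 × 0.07 = 45927 kcal
Organism 3: 45927 × 0.1 = 4592.7 kcal
Organism 4: 4592.7 × 0.16 = 734.832 kcal
Organism 5: 734.832 × 0.17 = 124.92144 kcal
Organism 6: 124.92144 × 0.09 = 11.2429296 kcal
Organism 7: 11.2429296 × 0.15 = 1.68643944 kcal

1.69 kcal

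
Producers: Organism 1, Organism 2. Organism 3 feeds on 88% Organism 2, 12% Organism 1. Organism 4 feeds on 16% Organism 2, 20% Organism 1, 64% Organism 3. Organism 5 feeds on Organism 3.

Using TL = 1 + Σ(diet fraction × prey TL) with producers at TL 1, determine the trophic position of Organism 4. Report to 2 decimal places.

2.64

Organism 3: 1 + (0.88×1 + 0.12×1) = 2
Organism 4: 1 + (0.16×1 + 0.2×1 + 0.64×2) = 2.64
Organism 5: 1 + 2 = 3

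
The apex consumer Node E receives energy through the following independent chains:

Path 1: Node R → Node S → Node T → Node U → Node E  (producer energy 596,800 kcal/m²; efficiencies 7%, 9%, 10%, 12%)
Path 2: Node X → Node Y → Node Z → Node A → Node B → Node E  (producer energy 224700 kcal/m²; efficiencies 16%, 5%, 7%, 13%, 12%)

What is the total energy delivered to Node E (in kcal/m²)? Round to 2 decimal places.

Path 1: 596800 × 0.07 × 0.09 × 0.1 × 0.12 = 45.11808 kcal/m²
Path 2: 224700 × 0.16 × 0.05 × 0.07 × 0.13 × 0.12 = 1.9629792 kcal/m²
Total at Node E: 45.11808 + 1.9629792 = 47.0810592 kcal/m²

47.08 kcal/m²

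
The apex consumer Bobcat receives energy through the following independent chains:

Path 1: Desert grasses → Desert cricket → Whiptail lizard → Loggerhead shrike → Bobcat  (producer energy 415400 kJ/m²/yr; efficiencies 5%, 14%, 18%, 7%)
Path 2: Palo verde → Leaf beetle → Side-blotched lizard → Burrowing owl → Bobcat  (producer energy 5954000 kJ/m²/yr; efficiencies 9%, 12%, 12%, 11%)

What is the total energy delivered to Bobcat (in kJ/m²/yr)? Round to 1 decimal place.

885.4 kJ/m²/yr

Path 1: 415400 × 0.05 × 0.14 × 0.18 × 0.07 = 36.63828 kJ/m²/yr
Path 2: 5954000 × 0.09 × 0.12 × 0.12 × 0.11 = 848.80224 kJ/m²/yr
Total at Bobcat: 36.63828 + 848.80224 = 885.44052 kJ/m²/yr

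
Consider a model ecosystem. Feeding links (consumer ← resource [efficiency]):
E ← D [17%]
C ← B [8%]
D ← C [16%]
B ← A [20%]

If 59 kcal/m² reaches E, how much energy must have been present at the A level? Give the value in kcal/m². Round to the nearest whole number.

Cumulative transfer efficiency: 0.2 × 0.08 × 0.16 × 0.17 = 0.0004352
A energy = 59 / 0.0004352 = 135570 kcal/m²

135570 kcal/m²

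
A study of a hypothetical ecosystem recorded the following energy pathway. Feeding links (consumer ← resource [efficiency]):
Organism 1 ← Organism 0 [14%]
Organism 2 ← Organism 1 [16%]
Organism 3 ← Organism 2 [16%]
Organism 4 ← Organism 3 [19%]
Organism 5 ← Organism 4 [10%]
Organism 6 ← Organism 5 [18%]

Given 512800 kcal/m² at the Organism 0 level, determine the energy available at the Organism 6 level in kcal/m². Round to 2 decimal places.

6.29 kcal/m²

Organism 1: 512800 × 0.14 = 71792 kcal/m²
Organism 2: 71792 × 0.16 = 11486.72 kcal/m²
Organism 3: 11486.72 × 0.16 = 1837.8752 kcal/m²
Organism 4: 1837.8752 × 0.19 = 349.196288 kcal/m²
Organism 5: 349.196288 × 0.1 = 34.9196288 kcal/m²
Organism 6: 34.9196288 × 0.18 = 6.285533184 kcal/m²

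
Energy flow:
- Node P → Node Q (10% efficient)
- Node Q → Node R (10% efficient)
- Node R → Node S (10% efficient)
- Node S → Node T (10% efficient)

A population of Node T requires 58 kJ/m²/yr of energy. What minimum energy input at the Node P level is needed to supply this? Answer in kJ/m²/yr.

Cumulative transfer efficiency: 0.1 × 0.1 × 0.1 × 0.1 = 0.0001
Node P energy = 58 / 0.0001 = 580000 kJ/m²/yr

580000 kJ/m²/yr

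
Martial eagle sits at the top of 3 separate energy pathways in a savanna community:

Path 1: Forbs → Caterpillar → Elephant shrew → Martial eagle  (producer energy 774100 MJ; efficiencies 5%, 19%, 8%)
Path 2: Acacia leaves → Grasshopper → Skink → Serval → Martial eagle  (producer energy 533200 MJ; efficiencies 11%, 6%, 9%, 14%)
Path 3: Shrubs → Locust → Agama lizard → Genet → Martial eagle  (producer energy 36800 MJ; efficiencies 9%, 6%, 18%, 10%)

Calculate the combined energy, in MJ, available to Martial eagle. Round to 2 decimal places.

636.23 MJ

Path 1: 774100 × 0.05 × 0.19 × 0.08 = 588.316 MJ
Path 2: 533200 × 0.11 × 0.06 × 0.09 × 0.14 = 44.340912 MJ
Path 3: 36800 × 0.09 × 0.06 × 0.18 × 0.1 = 3.57696 MJ
Total at Martial eagle: 588.316 + 44.340912 + 3.57696 = 636.233872 MJ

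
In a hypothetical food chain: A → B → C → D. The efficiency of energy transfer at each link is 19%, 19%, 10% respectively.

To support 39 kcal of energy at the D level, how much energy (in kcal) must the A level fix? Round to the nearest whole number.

10803 kcal

Cumulative transfer efficiency: 0.19 × 0.19 × 0.1 = 0.00361
A energy = 39 / 0.00361 = 10803 kcal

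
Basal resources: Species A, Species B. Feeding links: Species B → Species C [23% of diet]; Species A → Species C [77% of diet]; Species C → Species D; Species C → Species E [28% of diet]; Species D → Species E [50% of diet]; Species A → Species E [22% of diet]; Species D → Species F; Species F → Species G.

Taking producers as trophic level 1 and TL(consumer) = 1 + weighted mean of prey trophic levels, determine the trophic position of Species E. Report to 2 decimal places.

3.28

Species C: 1 + (0.23×1 + 0.77×1) = 2
Species D: 1 + 2 = 3
Species E: 1 + (0.28×2 + 0.5×3 + 0.22×1) = 3.28
Species F: 1 + 3 = 4
Species G: 1 + 4 = 5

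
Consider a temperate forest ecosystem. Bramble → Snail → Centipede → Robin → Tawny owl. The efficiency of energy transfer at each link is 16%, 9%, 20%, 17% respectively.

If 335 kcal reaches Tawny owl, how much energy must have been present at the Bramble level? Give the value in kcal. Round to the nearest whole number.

Cumulative transfer efficiency: 0.16 × 0.09 × 0.2 × 0.17 = 0.0004896
Bramble energy = 335 / 0.0004896 = 684232 kcal

684232 kcal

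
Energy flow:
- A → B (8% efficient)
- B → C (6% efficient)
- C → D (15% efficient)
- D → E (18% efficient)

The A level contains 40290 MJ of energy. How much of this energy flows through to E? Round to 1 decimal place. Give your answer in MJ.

5.2 MJ

B: 40290 × 0.08 = 3223.2 MJ
C: 3223.2 × 0.06 = 193.392 MJ
D: 193.392 × 0.15 = 29.0088 MJ
E: 29.0088 × 0.18 = 5.221584 MJ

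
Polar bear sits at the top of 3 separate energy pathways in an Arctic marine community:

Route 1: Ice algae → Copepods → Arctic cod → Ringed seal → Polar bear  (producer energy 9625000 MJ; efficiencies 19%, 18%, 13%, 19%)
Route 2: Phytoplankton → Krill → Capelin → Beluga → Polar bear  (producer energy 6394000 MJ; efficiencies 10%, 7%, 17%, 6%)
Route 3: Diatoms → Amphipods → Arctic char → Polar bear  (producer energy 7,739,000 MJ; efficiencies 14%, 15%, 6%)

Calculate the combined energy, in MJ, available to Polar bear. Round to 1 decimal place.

18338.3 MJ

Route 1: 9625000 × 0.19 × 0.18 × 0.13 × 0.19 = 8130.6225 MJ
Route 2: 6394000 × 0.1 × 0.07 × 0.17 × 0.06 = 456.5316 MJ
Route 3: 7739000 × 0.14 × 0.15 × 0.06 = 9751.14 MJ
Total at Polar bear: 8130.6225 + 456.5316 + 9751.14 = 18338.2941 MJ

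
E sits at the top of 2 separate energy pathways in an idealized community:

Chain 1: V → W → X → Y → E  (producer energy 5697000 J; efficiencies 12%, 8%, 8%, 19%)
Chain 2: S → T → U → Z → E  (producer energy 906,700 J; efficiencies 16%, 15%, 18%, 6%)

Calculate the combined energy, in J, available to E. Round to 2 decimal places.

Chain 1: 5697000 × 0.12 × 0.08 × 0.08 × 0.19 = 831.30624 J
Chain 2: 906700 × 0.16 × 0.15 × 0.18 × 0.06 = 235.01664 J
Total at E: 831.30624 + 235.01664 = 1066.32288 J

1066.32 J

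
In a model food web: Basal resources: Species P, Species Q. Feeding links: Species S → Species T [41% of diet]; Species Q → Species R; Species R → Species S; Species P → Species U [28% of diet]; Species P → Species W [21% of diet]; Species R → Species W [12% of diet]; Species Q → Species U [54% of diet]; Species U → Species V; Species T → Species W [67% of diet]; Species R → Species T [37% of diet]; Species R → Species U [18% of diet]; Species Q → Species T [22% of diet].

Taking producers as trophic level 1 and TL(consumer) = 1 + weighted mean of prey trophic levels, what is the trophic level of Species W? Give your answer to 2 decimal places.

Species R: 1 + 1 = 2
Species S: 1 + 2 = 3
Species T: 1 + (0.37×2 + 0.22×1 + 0.41×3) = 3.19
Species U: 1 + (0.18×2 + 0.54×1 + 0.28×1) = 2.18
Species V: 1 + 2.18 = 3.18
Species W: 1 + (0.21×1 + 0.67×3.19 + 0.12×2) = 3.5873

3.59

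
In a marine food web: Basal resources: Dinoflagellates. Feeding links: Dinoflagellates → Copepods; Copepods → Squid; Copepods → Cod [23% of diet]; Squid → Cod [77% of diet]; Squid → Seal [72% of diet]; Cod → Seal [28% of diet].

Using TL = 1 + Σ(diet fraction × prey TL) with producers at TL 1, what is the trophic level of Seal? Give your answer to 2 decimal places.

Copepods: 1 + 1 = 2
Squid: 1 + 2 = 3
Cod: 1 + (0.23×2 + 0.77×3) = 3.77
Seal: 1 + (0.72×3 + 0.28×3.77) = 4.2156

4.22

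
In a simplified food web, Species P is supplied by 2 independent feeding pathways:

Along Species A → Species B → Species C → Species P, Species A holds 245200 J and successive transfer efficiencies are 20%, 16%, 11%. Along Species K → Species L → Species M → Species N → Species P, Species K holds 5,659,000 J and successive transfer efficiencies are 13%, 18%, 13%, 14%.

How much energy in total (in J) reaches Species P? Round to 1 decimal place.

3273.2 J

Via Species A: 245200 × 0.2 × 0.16 × 0.11 = 863.104 J
Via Species K: 5659000 × 0.13 × 0.18 × 0.13 × 0.14 = 2410.05492 J
Total at Species P: 863.104 + 2410.05492 = 3273.15892 J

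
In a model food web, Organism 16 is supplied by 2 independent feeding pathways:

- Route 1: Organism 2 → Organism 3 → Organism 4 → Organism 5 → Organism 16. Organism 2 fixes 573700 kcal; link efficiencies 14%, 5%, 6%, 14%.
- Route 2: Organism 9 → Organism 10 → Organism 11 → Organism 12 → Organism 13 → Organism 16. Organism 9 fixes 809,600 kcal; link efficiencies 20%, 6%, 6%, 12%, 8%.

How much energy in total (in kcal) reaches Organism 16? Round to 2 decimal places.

39.33 kcal

Route 1: 573700 × 0.14 × 0.05 × 0.06 × 0.14 = 33.73356 kcal
Route 2: 809600 × 0.2 × 0.06 × 0.06 × 0.12 × 0.08 = 5.5959552 kcal
Total at Organism 16: 33.73356 + 5.5959552 = 39.3295152 kcal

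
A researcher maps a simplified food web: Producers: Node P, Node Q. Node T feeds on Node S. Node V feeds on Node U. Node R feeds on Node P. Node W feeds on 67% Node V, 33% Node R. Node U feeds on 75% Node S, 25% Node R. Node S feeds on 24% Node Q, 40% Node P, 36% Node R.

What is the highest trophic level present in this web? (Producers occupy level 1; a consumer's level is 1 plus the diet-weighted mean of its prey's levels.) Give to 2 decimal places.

4.52

Node R: 1 + 1 = 2
Node S: 1 + (0.24×1 + 0.4×1 + 0.36×2) = 2.36
Node T: 1 + 2.36 = 3.36
Node U: 1 + (0.75×2.36 + 0.25×2) = 3.27
Node V: 1 + 3.27 = 4.27
Node W: 1 + (0.67×4.27 + 0.33×2) = 4.5209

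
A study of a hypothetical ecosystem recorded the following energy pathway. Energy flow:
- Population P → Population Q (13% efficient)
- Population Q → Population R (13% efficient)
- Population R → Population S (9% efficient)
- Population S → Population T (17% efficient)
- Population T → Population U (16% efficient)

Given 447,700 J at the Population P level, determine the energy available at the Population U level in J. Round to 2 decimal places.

18.52 J

Population Q: 447700 × 0.13 = 58201 J
Population R: 58201 × 0.13 = 7566.13 J
Population S: 7566.13 × 0.09 = 680.9517 J
Population T: 680.9517 × 0.17 = 115.761789 J
Population U: 115.761789 × 0.16 = 18.52188624 J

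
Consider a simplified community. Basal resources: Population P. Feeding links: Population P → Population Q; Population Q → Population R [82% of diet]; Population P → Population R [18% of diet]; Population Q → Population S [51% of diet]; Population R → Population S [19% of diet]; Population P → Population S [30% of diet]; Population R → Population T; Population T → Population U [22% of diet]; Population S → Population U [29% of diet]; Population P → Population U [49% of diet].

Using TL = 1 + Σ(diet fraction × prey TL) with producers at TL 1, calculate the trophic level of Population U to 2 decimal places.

3.16

Population Q: 1 + 1 = 2
Population R: 1 + (0.82×2 + 0.18×1) = 2.82
Population S: 1 + (0.51×2 + 0.19×2.82 + 0.3×1) = 2.8558
Population T: 1 + 2.82 = 3.82
Population U: 1 + (0.22×3.82 + 0.29×2.8558 + 0.49×1) = 3.158582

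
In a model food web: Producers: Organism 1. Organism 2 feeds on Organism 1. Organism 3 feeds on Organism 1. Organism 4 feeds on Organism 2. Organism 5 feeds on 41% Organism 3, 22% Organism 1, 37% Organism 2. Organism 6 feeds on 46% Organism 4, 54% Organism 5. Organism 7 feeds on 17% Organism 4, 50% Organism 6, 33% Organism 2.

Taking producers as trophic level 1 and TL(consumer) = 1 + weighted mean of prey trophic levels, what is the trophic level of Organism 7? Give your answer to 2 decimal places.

Organism 2: 1 + 1 = 2
Organism 3: 1 + 1 = 2
Organism 4: 1 + 2 = 3
Organism 5: 1 + (0.41×2 + 0.22×1 + 0.37×2) = 2.78
Organism 6: 1 + (0.46×3 + 0.54×2.78) = 3.8812
Organism 7: 1 + (0.17×3 + 0.5×3.8812 + 0.33×2) = 4.1106

4.11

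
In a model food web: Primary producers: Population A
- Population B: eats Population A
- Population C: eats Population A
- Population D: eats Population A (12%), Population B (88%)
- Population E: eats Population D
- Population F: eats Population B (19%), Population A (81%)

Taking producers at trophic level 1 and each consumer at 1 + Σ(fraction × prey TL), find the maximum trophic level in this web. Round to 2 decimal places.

3.88

Population B: 1 + 1 = 2
Population C: 1 + 1 = 2
Population D: 1 + (0.12×1 + 0.88×2) = 2.88
Population E: 1 + 2.88 = 3.88
Population F: 1 + (0.19×2 + 0.81×1) = 2.19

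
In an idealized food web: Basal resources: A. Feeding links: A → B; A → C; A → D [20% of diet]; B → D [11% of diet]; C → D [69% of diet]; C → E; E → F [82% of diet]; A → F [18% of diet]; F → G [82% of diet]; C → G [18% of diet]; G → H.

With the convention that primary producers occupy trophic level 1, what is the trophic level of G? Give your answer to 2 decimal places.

4.34

B: 1 + 1 = 2
C: 1 + 1 = 2
D: 1 + (0.2×1 + 0.11×2 + 0.69×2) = 2.8
E: 1 + 2 = 3
F: 1 + (0.82×3 + 0.18×1) = 3.64
G: 1 + (0.82×3.64 + 0.18×2) = 4.3448
H: 1 + 4.3448 = 5.3448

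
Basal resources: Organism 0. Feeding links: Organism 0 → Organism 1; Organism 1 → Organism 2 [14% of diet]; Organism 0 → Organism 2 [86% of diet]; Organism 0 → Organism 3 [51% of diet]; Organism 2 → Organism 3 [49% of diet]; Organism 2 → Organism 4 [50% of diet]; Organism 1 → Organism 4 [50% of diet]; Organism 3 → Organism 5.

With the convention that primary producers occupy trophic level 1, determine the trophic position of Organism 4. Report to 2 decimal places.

Organism 1: 1 + 1 = 2
Organism 2: 1 + (0.14×2 + 0.86×1) = 2.14
Organism 3: 1 + (0.51×1 + 0.49×2.14) = 2.5586
Organism 4: 1 + (0.5×2.14 + 0.5×2) = 3.07
Organism 5: 1 + 2.5586 = 3.5586

3.07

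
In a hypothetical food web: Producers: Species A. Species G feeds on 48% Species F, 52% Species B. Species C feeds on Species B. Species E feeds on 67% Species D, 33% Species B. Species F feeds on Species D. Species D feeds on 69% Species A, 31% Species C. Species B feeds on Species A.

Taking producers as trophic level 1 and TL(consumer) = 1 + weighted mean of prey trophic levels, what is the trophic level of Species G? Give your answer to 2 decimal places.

Species B: 1 + 1 = 2
Species C: 1 + 2 = 3
Species D: 1 + (0.69×1 + 0.31×3) = 2.62
Species E: 1 + (0.67×2.62 + 0.33×2) = 3.4154
Species F: 1 + 2.62 = 3.62
Species G: 1 + (0.48×3.62 + 0.52×2) = 3.7776

3.78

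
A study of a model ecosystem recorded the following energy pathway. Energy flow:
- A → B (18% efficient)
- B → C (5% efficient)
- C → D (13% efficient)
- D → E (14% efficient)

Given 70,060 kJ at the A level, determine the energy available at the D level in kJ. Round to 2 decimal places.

B: 70060 × 0.18 = 12610.8 kJ
C: 12610.8 × 0.05 = 630.54 kJ
D: 630.54 × 0.13 = 81.9702 kJ

81.97 kJ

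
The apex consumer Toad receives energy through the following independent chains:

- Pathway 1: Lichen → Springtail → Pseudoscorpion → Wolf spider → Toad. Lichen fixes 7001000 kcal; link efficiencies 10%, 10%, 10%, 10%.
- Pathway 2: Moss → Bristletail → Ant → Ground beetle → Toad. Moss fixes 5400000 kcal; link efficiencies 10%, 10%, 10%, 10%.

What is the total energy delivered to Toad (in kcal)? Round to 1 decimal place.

1240.1 kcal

Pathway 1: 7001000 × 0.1 × 0.1 × 0.1 × 0.1 = 700.1 kcal
Pathway 2: 5400000 × 0.1 × 0.1 × 0.1 × 0.1 = 540 kcal
Total at Toad: 700.1 + 540 = 1240.1 kcal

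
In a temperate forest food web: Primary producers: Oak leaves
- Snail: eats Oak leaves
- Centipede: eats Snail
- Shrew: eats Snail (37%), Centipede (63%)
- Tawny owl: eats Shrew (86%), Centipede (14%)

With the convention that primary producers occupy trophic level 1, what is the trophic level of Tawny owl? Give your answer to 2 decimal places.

Snail: 1 + 1 = 2
Centipede: 1 + 2 = 3
Shrew: 1 + (0.37×2 + 0.63×3) = 3.63
Tawny owl: 1 + (0.86×3.63 + 0.14×3) = 4.5418

4.54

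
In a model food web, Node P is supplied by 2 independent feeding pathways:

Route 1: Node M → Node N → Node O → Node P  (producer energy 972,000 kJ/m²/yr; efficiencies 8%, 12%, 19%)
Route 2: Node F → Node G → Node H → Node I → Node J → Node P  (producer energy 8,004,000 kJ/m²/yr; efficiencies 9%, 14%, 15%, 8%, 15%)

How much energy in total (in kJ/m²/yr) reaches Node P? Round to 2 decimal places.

1954.46 kJ/m²/yr

Route 1: 972000 × 0.08 × 0.12 × 0.19 = 1772.928 kJ/m²/yr
Route 2: 8004000 × 0.09 × 0.14 × 0.15 × 0.08 × 0.15 = 181.53072 kJ/m²/yr
Total at Node P: 1772.928 + 181.53072 = 1954.45872 kJ/m²/yr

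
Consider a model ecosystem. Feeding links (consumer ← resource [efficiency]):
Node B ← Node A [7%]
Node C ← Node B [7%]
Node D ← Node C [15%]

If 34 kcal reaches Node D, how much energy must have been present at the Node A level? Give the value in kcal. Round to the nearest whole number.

Cumulative transfer efficiency: 0.07 × 0.07 × 0.15 = 0.000735
Node A energy = 34 / 0.000735 = 46259 kcal

46259 kcal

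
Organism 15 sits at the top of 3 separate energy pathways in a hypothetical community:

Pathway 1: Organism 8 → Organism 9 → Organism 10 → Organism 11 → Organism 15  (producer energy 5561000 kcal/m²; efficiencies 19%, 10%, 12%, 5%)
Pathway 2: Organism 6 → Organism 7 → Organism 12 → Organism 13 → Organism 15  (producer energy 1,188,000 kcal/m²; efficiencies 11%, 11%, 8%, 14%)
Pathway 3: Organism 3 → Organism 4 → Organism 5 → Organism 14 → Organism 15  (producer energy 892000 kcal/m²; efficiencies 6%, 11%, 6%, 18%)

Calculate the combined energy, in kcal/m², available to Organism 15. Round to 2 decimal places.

858.53 kcal/m²

Pathway 1: 5561000 × 0.19 × 0.1 × 0.12 × 0.05 = 633.954 kcal/m²
Pathway 2: 1188000 × 0.11 × 0.11 × 0.08 × 0.14 = 160.99776 kcal/m²
Pathway 3: 892000 × 0.06 × 0.11 × 0.06 × 0.18 = 63.58176 kcal/m²
Total at Organism 15: 633.954 + 160.99776 + 63.58176 = 858.53352 kcal/m²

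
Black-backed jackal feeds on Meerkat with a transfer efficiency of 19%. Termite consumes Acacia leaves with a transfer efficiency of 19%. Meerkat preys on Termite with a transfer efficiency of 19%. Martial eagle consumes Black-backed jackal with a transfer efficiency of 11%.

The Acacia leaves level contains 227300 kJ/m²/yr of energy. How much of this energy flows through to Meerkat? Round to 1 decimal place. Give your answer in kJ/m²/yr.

8205.5 kJ/m²/yr

Termite: 227300 × 0.19 = 43187 kJ/m²/yr
Meerkat: 43187 × 0.19 = 8205.53 kJ/m²/yr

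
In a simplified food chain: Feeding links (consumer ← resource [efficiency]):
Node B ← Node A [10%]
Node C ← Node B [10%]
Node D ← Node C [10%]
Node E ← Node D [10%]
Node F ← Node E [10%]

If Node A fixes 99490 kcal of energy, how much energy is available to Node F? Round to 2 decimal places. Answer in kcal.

0.99 kcal

Node B: 99490 × 0.1 = 9949 kcal
Node C: 9949 × 0.1 = 994.9 kcal
Node D: 994.9 × 0.1 = 99.49 kcal
Node E: 99.49 × 0.1 = 9.949 kcal
Node F: 9.949 × 0.1 = 0.9949 kcal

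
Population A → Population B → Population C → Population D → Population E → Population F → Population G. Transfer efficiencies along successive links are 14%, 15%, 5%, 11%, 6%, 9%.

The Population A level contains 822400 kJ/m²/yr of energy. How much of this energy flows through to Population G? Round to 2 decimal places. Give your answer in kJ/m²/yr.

0.51 kJ/m²/yr

Population B: 822400 × 0.14 = 115136 kJ/m²/yr
Population C: 115136 × 0.15 = 17270.4 kJ/m²/yr
Population D: 17270.4 × 0.05 = 863.52 kJ/m²/yr
Population E: 863.52 × 0.11 = 94.9872 kJ/m²/yr
Population F: 94.9872 × 0.06 = 5.699232 kJ/m²/yr
Population G: 5.699232 × 0.09 = 0.51293088 kJ/m²/yr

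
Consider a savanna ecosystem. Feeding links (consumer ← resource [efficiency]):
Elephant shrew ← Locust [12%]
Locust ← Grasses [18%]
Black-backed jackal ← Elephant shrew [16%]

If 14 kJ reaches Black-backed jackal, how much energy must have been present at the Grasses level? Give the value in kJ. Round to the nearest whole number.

Cumulative transfer efficiency: 0.18 × 0.12 × 0.16 = 0.003456
Grasses energy = 14 / 0.003456 = 4051 kJ

4051 kJ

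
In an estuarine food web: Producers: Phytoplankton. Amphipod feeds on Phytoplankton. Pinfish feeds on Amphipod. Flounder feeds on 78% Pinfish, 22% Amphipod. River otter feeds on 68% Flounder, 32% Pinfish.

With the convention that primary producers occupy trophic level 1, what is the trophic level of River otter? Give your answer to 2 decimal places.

Amphipod: 1 + 1 = 2
Pinfish: 1 + 2 = 3
Flounder: 1 + (0.78×3 + 0.22×2) = 3.78
River otter: 1 + (0.68×3.78 + 0.32×3) = 4.5304

4.53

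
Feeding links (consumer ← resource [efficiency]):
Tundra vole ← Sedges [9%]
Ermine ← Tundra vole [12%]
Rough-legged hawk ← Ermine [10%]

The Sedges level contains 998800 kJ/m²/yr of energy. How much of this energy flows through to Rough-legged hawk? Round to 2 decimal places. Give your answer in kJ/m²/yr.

1078.70 kJ/m²/yr

Tundra vole: 998800 × 0.09 = 89892 kJ/m²/yr
Ermine: 89892 × 0.12 = 10787.04 kJ/m²/yr
Rough-legged hawk: 10787.04 × 0.1 = 1078.704 kJ/m²/yr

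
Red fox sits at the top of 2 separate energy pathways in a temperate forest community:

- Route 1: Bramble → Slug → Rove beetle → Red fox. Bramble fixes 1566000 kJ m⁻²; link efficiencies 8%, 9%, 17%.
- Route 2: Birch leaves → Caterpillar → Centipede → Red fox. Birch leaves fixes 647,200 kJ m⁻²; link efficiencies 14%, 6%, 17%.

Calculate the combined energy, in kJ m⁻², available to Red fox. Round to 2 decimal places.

Route 1: 1566000 × 0.08 × 0.09 × 0.17 = 1916.784 kJ m⁻²
Route 2: 647200 × 0.14 × 0.06 × 0.17 = 924.2016 kJ m⁻²
Total at Red fox: 1916.784 + 924.2016 = 2840.9856 kJ m⁻²

2840.99 kJ m⁻²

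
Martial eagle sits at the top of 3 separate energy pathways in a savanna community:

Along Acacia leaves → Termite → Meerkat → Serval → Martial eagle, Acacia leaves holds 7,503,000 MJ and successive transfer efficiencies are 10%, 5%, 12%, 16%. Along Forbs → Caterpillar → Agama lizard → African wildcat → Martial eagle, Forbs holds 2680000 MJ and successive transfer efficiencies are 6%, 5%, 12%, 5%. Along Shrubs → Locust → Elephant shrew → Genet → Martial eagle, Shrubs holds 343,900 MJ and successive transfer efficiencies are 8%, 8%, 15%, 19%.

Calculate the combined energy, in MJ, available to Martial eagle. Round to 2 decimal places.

Via Acacia leaves: 7503000 × 0.1 × 0.05 × 0.12 × 0.16 = 720.288 MJ
Via Forbs: 2680000 × 0.06 × 0.05 × 0.12 × 0.05 = 48.24 MJ
Via Shrubs: 343900 × 0.08 × 0.08 × 0.15 × 0.19 = 62.72736 MJ
Total at Martial eagle: 720.288 + 48.24 + 62.72736 = 831.25536 MJ

831.26 MJ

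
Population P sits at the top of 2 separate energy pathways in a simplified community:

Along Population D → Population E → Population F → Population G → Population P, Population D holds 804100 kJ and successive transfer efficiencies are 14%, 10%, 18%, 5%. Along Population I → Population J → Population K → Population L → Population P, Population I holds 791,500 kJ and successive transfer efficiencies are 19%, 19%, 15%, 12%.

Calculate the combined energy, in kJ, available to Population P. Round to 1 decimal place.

Via Population D: 804100 × 0.14 × 0.1 × 0.18 × 0.05 = 101.3166 kJ
Via Population I: 791500 × 0.19 × 0.19 × 0.15 × 0.12 = 514.3167 kJ
Total at Population P: 101.3166 + 514.3167 = 615.6333 kJ

615.6 kJ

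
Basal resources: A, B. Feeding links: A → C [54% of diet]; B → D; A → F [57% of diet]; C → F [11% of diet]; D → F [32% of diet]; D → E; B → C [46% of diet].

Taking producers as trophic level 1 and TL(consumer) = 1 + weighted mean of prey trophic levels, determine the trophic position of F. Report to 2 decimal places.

C: 1 + (0.54×1 + 0.46×1) = 2
D: 1 + 1 = 2
E: 1 + 2 = 3
F: 1 + (0.11×2 + 0.32×2 + 0.57×1) = 2.43

2.43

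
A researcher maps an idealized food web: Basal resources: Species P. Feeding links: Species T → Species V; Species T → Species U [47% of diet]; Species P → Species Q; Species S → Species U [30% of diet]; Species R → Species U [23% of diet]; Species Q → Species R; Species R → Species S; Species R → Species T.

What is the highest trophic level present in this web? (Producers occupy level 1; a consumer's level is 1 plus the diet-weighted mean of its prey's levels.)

5

Species Q: 1 + 1 = 2
Species R: 1 + 2 = 3
Species S: 1 + 3 = 4
Species T: 1 + 3 = 4
Species U: 1 + (0.47×4 + 0.3×4 + 0.23×3) = 4.77
Species V: 1 + 4 = 5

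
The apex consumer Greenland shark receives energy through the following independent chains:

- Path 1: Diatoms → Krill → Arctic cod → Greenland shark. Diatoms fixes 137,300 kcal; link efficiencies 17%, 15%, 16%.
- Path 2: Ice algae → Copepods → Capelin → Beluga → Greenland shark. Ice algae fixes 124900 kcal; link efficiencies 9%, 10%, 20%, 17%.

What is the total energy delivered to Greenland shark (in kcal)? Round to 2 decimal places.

598.40 kcal

Path 1: 137300 × 0.17 × 0.15 × 0.16 = 560.184 kcal
Path 2: 124900 × 0.09 × 0.1 × 0.2 × 0.17 = 38.2194 kcal
Total at Greenland shark: 560.184 + 38.2194 = 598.4034 kcal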